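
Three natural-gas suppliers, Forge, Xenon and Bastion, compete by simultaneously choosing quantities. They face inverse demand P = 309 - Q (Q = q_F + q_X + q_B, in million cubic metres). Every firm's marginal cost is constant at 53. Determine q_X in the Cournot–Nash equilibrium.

Each firm earns π_i = (309 - Q)q_i - 53q_i.
First-order condition (treating rivals' output as given): 256 - 2q_i - Σ_{j≠i} q_j = 0.
With identical firms every q_j equals q_i, so Σ_{j≠i} q_j = 2q_i and 256 = 4q_i, giving q_i = 64.

64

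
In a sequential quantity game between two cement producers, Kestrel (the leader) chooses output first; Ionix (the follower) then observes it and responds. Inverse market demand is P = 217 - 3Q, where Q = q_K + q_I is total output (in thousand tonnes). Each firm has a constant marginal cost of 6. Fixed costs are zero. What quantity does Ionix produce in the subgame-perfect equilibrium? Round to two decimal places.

The follower Ionix best-responds to any q_K: π_I = (217 - 3Q)q_I - 6q_I.
Follower FOC: 211 - 3q_K - 6q_I = 0, so q_I(q_K) = (211 - 3q_K)/6.
Kestrel substitutes q_I(q_K) into its own profit: π_K = q_K(217 - 3q_K - (211 - 3q_K)/2) - 6q_K = (223/2 - (3/2)q_K)q_K - 6q_K.
Leader FOC: 211/2 - 3q_K = 0, so q_K = 211/6.
Then q_I = (211 - 3·(211/6))/6 = 211/12.

17.58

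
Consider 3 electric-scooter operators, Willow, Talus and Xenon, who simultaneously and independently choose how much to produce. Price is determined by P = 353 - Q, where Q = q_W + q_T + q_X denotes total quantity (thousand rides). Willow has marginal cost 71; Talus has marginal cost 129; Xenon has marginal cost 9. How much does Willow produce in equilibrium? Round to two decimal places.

69.50

Willow's profit: π_W = (353 - Q)q_W - (71q_W). Setting ∂π_W/∂q_W = 0: 282 - 2q_W - (q_T + q_X) = 0.
Talus's profit: π_T = (353 - Q)q_T - (129q_T). Setting ∂π_T/∂q_T = 0: 224 - 2q_T - (q_W + q_X) = 0.
Xenon's profit: π_X = (353 - Q)q_X - (9q_X). Setting ∂π_X/∂q_X = 0: 344 - 2q_X - (q_W + q_T) = 0.
Adding the 3 conditions: 850 − 2Q − 2Q = 0, i.e. Q = 425/2.
Back-substituting: q_W = (282 − 425/2) = 139/2, q_T = (224 − 425/2) = 23/2, q_X = (344 − 425/2) = 263/2.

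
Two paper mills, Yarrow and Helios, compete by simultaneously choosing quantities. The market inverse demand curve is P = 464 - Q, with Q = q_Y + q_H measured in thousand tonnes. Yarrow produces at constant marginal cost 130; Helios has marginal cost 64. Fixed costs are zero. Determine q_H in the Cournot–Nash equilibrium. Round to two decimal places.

155.33

Yarrow's profit: π_Y = (464 - Q)q_Y - (130q_Y). Setting ∂π_Y/∂q_Y = 0: 334 - 2q_Y - (q_H) = 0.
Helios's profit: π_H = (464 - Q)q_H - (64q_H). Setting ∂π_H/∂q_H = 0: 400 - 2q_H - (q_Y) = 0.
Rearranging gives the reaction functions q_Y = (334 - q_H)/2 and q_H = (400 - q_Y)/2.
Solving the pair: q_Y = 268/3, q_H = 466/3.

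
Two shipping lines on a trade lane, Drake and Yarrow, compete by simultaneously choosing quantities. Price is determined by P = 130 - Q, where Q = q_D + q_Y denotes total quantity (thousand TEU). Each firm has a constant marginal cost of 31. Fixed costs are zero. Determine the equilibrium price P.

64

Each firm earns π_i = (130 - Q)q_i - 31q_i.
Setting ∂π_i/∂q_i = 0 with rivals' quantities fixed: 99 - 2q_i - q_j = 0.
By symmetry each firm produces the same amount; substituting q_j = q_i yields q_i = 99/3 = 33.
Total output Q = 66, so price P = 130 - 66 = 64.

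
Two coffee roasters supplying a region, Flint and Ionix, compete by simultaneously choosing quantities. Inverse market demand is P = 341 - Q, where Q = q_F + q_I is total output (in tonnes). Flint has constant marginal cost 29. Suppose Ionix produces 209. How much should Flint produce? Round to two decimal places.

With the rival's output fixed at 209, Flint's profit is π_F = (341 - 209 - q_F)q_F - (29q_F) = (132 - q_F)q_F - (29q_F).
∂π_F/∂q_F = 103 - 2q_F = 0, so q_F = 103/2.

51.50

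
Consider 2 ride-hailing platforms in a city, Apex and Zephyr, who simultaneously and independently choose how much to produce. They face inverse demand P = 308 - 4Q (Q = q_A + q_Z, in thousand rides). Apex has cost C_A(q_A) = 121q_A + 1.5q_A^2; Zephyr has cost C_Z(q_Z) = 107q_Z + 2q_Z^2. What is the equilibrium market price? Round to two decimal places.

Apex's profit: π_A = (308 - 4Q)q_A - (121q_A + (3/2)q_A²). Setting ∂π_A/∂q_A = 0: 187 - 11q_A - 4(q_Z) = 0.
Zephyr's profit: π_Z = (308 - 4Q)q_Z - (107q_Z + 2q_Z²). Setting ∂π_Z/∂q_Z = 0: 201 - 12q_Z - 4(q_A) = 0.
Best responses: q_A = (187 - 4q_Z)/11, q_Z = (201 - 4q_A)/12.
Solving the pair: q_A = 360/29, q_Z = 1463/116.
Total output Q = 25.0259, so price P = 308 - 4·25.0259 = 207.8966.

207.90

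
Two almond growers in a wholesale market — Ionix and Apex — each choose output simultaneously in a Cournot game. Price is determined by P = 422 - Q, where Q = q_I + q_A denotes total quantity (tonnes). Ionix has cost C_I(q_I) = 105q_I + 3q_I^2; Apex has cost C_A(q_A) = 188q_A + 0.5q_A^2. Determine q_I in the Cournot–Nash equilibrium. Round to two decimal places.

31.17

Ionix's profit: π_I = (422 - Q)q_I - (105q_I + 3q_I²). Setting ∂π_I/∂q_I = 0: 317 - 8q_I - (q_A) = 0.
Apex's first-order condition: 234 - 3q_A - (q_I) = 0.
Rearranging gives the reaction functions q_I = (317 - q_A)/8 and q_A = (234 - q_I)/3.
Substituting one into the other gives q_I = 717/23 and q_A = 1555/23.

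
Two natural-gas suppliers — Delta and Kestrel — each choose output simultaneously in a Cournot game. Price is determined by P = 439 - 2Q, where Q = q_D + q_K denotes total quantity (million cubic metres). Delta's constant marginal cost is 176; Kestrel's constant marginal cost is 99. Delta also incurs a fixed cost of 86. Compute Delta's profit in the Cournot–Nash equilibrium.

1836

Delta's profit: π_D = (439 - 2Q)q_D - (176q_D). Setting ∂π_D/∂q_D = 0: 263 - 4q_D - 2(q_K) = 0.
Kestrel's first-order condition: 340 - 4q_K - 2(q_D) = 0.
So q_D = (263 - 2q_K)/4 and q_K = (340 - 2q_D)/4.
Solving the pair: q_D = 31, q_K = 139/2.
Price P = 439 - 2·(201/2) = 238.
Delta's profit: (238 - 176)·31 - 86 = 1836.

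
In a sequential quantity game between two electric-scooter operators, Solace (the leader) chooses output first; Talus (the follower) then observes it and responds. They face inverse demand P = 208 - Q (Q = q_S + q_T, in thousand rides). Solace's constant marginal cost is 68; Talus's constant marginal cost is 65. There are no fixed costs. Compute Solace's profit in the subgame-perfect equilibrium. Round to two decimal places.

The follower Talus best-responds to any q_S: π_T = (208 - Q)q_T - 65q_T.
Follower FOC: 143 - q_S - 2q_T = 0, so q_T(q_S) = (143 - q_S)/2.
The leader anticipates this reaction. Substituting into P = 208 - Q gives P = 273/2 - (1/2)q_S, so π_S = (273/2 - (1/2)q_S)q_S - 68q_S.
Maximising: ∂π_S/∂q_S = 137/2 - q_S = 0, giving q_S = 137/2.
Then q_T = (143 - 137/2)/2 = 149/4.
Price P = 208 - 423/4 = 409/4.
Solace's profit: (409/4 - 68)·(137/2) = 2346.1250.

2346.13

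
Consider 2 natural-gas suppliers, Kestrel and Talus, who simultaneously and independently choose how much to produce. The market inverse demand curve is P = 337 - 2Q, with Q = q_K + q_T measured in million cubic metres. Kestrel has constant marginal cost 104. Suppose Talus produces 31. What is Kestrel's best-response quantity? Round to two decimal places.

With the rival's output fixed at 31, Kestrel's profit is π_K = (337 - 2·31 - 2q_K)q_K - (104q_K) = (275 - 2q_K)q_K - (104q_K).
∂π_K/∂q_K = 171 - 4q_K = 0, so q_K = 171/4.

42.75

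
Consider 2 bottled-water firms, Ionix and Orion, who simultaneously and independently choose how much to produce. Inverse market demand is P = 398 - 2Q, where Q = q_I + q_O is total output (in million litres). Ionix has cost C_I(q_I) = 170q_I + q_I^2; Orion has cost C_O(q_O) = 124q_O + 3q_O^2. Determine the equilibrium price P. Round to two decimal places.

293.71

Ionix's profit: π_I = (398 - 2Q)q_I - (170q_I + q_I²). Setting ∂π_I/∂q_I = 0: 228 - 6q_I - 2(q_O) = 0.
Orion's first-order condition: 274 - 10q_O - 2(q_I) = 0.
Best responses: q_I = (228 - 2q_O)/6, q_O = (274 - 2q_I)/10.
Substituting one into the other gives q_I = 433/14 and q_O = 297/14.
Total output Q = 365/7, so price P = 398 - 2·(365/7) = 293.7143.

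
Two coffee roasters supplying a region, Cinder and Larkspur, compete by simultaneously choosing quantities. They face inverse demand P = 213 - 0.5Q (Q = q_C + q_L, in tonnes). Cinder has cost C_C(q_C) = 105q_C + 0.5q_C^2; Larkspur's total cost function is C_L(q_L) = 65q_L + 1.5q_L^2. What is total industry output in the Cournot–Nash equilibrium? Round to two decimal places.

Cinder's profit: π_C = (213 - 0.5Q)q_C - (105q_C + (1/2)q_C²). Setting ∂π_C/∂q_C = 0: 108 - 2q_C - (1/2)(q_L) = 0.
Larkspur's first-order condition: 148 - 4q_L - (1/2)(q_C) = 0.
Best responses: q_C = (108 - (1/2)q_L)/2, q_L = (148 - (1/2)q_C)/4.
Substituting one into the other gives q_C = 1432/31 and q_L = 968/31.
Total output Q = 1432/31 + 968/31 = 77.4194.

77.42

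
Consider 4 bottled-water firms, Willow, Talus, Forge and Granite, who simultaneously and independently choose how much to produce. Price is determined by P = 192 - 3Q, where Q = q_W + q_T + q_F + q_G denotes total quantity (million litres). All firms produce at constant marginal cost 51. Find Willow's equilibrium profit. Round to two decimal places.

Each firm earns π_i = (192 - 3Q)q_i - 51q_i.
First-order condition (treating rivals' output as given): 141 - 6q_i - 3·Σ_{j≠i} q_j = 0.
By symmetry each firm produces the same amount; substituting Σ_{j≠i} q_j = 3q_i yields q_i = 141/15 = 47/5.
Price P = 192 - 3·(188/5) = 396/5.
Willow's profit: (396/5 - 51)·(47/5) = 265.0800.

265.08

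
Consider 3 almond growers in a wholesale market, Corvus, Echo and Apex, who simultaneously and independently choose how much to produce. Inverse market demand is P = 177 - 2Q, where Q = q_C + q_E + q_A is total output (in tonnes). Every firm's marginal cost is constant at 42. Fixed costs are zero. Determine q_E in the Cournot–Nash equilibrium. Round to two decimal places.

16.88

Each firm earns π_i = (177 - 2Q)q_i - 42q_i.
First-order condition (treating rivals' output as given): 135 - 4q_i - 2·Σ_{j≠i} q_j = 0.
With identical firms every q_j equals q_i, so Σ_{j≠i} q_j = 2q_i and 135 = 8q_i, giving q_i = 135/8.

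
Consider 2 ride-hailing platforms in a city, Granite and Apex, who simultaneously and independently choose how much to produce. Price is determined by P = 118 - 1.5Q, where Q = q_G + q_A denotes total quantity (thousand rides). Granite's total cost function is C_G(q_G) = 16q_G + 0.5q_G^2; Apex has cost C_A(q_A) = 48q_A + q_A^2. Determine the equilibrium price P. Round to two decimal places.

73.04

Granite's profit: π_G = (118 - 1.5Q)q_G - (16q_G + (1/2)q_G²). Setting ∂π_G/∂q_G = 0: 102 - 4q_G - (3/2)(q_A) = 0.
Apex's first-order condition: 70 - 5q_A - (3/2)(q_G) = 0.
Rearranging gives the reaction functions q_G = (102 - (3/2)q_A)/4 and q_A = (70 - (3/2)q_G)/5.
Solving the pair: q_G = 1620/71, q_A = 508/71.
Total output Q = 29.9718, so price P = 118 - (3/2)·29.9718 = 73.0423.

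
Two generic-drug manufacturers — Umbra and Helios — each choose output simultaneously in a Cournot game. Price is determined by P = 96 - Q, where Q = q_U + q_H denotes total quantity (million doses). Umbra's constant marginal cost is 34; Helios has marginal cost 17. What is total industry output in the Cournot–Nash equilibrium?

Umbra's profit: π_U = (96 - Q)q_U - (34q_U). Setting ∂π_U/∂q_U = 0: 62 - 2q_U - (q_H) = 0.
Helios's profit: π_H = (96 - Q)q_H - (17q_H). Setting ∂π_H/∂q_H = 0: 79 - 2q_H - (q_U) = 0.
Best responses: q_U = (62 - q_H)/2, q_H = (79 - q_U)/2.
Solving the pair: q_U = 15, q_H = 32.
Total output Q = 15 + 32 = 47.

47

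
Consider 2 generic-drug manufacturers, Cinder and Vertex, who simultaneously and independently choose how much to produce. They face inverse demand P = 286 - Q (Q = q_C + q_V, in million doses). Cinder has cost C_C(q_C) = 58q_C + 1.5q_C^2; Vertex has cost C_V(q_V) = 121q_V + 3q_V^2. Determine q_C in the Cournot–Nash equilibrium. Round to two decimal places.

42.54

Cinder's profit: π_C = (286 - Q)q_C - (58q_C + (3/2)q_C²). Setting ∂π_C/∂q_C = 0: 228 - 5q_C - (q_V) = 0.
Vertex's first-order condition: 165 - 8q_V - (q_C) = 0.
So q_C = (228 - q_V)/5 and q_V = (165 - q_C)/8.
Solving the pair: q_C = 553/13, q_V = 199/13.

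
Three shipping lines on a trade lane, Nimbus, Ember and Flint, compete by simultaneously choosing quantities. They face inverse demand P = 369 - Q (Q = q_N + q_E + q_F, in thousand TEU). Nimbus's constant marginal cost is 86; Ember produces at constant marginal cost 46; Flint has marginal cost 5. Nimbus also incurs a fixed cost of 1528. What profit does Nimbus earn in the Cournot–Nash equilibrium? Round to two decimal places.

112.25

Nimbus's profit: π_N = (369 - Q)q_N - (86q_N). Setting ∂π_N/∂q_N = 0: 283 - 2q_N - (q_E + q_F) = 0.
Ember's first-order condition: 323 - 2q_E - (q_N + q_F) = 0.
Flint's profit: π_F = (369 - Q)q_F - (5q_F). Setting ∂π_F/∂q_F = 0: 364 - 2q_F - (q_N + q_E) = 0.
Adding the 3 conditions: 970 − 2Q − 2Q = 0, i.e. Q = 485/2.
Back-substituting: q_N = (283 − 485/2) = 81/2, q_E = (323 − 485/2) = 161/2, q_F = (364 − 485/2) = 243/2.
Price P = 369 - 485/2 = 253/2.
Nimbus's profit: (253/2 - 86)·(81/2) - 1528 = 449/4.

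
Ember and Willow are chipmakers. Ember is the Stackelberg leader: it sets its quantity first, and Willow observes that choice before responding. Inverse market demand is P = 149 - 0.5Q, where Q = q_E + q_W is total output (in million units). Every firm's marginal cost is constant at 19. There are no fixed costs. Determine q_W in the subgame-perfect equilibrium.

The follower Willow best-responds to any q_E: π_W = (149 - 0.5Q)q_W - 19q_W.
∂π_W/∂q_W = 130 - (1/2)q_E - q_W = 0 gives the reaction function q_W = (130 - (1/2)q_E).
The leader anticipates this reaction. Substituting into P = 149 - 0.5Q gives P = 84 - (1/4)q_E, so π_E = (84 - (1/4)q_E)q_E - 19q_E.
Maximising: ∂π_E/∂q_E = 65 - (1/2)q_E = 0, giving q_E = 130.
Then q_W = (130 - (1/2)·130) = 65.

65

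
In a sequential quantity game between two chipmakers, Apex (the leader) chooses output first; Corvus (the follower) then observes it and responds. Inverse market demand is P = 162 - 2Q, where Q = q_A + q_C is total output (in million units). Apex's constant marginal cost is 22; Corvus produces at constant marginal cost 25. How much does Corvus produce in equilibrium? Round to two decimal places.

The follower Corvus best-responds to any q_A: π_C = (162 - 2Q)q_C - 25q_C.
Setting the follower's marginal profit to zero, 137 - 2q_A - 4q_C = 0, i.e. q_C = (137 - 2q_A)/4.
The leader anticipates this reaction. Substituting into P = 162 - 2Q gives P = 187/2 - q_A, so π_A = (187/2 - q_A)q_A - 22q_A.
Maximising: ∂π_A/∂q_A = 143/2 - 2q_A = 0, giving q_A = 143/4.
Then q_C = (137 - 2·(143/4))/4 = 131/8.

16.38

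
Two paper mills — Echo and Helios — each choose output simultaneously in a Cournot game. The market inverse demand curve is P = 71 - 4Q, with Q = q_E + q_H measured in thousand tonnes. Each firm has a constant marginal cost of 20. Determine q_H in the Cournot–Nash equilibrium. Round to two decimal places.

4.25

A representative firm's profit is π_i = q_i(71 - 4Q) - 20q_i.
First-order condition (treating rivals' output as given): 51 - 8q_i - 4q_j = 0.
With identical firms every q_j equals q_i, so q_j = q_i and 51 = 12q_i, giving q_i = 17/4.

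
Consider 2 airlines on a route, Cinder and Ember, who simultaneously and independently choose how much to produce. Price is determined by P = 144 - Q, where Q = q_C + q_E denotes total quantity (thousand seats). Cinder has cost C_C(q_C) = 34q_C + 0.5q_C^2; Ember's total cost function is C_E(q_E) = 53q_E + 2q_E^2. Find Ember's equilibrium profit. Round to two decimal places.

Cinder's profit: π_C = (144 - Q)q_C - (34q_C + (1/2)q_C²). Setting ∂π_C/∂q_C = 0: 110 - 3q_C - (q_E) = 0.
Ember's profit: π_E = (144 - Q)q_E - (53q_E + 2q_E²). Setting ∂π_E/∂q_E = 0: 91 - 6q_E - (q_C) = 0.
So q_C = (110 - q_E)/3 and q_E = (91 - q_C)/6.
Solving the pair: q_C = 569/17, q_E = 163/17.
Price P = 144 - 732/17 = 1716/17.
Ember's profit: (1716/17)·(163/17) - 53·(163/17) - 2(163/17)² = 275.8028.

275.80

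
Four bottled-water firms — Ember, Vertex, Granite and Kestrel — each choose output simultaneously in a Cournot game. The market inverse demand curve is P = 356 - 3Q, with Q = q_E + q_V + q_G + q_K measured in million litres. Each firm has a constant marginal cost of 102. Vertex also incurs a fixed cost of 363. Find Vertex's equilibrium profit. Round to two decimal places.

497.21

Each firm earns π_i = (356 - 3Q)q_i - 102q_i.
First-order condition (treating rivals' output as given): 254 - 6q_i - 3·Σ_{j≠i} q_j = 0.
By symmetry each firm produces the same amount; substituting Σ_{j≠i} q_j = 3q_i yields q_i = 254/15.
Price P = 356 - 3·(1016/15) = 764/5.
Vertex's profit: (764/5 - 102)·(254/15) - 363 = 497.2133.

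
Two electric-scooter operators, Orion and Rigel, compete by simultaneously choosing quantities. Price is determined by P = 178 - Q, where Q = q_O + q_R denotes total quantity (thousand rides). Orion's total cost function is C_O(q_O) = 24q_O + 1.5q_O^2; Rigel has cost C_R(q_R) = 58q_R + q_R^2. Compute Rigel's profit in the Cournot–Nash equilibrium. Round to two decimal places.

1102.03

Orion's profit: π_O = (178 - Q)q_O - (24q_O + (3/2)q_O²). Setting ∂π_O/∂q_O = 0: 154 - 5q_O - (q_R) = 0.
Rigel's profit: π_R = (178 - Q)q_R - (58q_R + q_R²). Setting ∂π_R/∂q_R = 0: 120 - 4q_R - (q_O) = 0.
Rearranging gives the reaction functions q_O = (154 - q_R)/5 and q_R = (120 - q_O)/4.
Substituting one into the other gives q_O = 496/19 and q_R = 446/19.
Price P = 178 - 942/19 = 128.4211.
Rigel's profit: 128.4211·(446/19) - 58·(446/19) - (446/19)² = 1102.0277.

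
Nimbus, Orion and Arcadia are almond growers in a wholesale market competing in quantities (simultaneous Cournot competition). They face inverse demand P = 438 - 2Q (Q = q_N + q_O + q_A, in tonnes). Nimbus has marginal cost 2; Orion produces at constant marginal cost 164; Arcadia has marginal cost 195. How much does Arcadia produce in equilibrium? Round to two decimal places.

2.38

Nimbus's profit: π_N = (438 - 2Q)q_N - (2q_N). Setting ∂π_N/∂q_N = 0: 436 - 4q_N - 2(q_O + q_A) = 0.
Orion's first-order condition: 274 - 4q_O - 2(q_N + q_A) = 0.
Arcadia's first-order condition: 243 - 4q_A - 2(q_N + q_O) = 0.
Summing all 3 equations gives 953 − 8Q = 0, hence Q = 953/8.
Back-substituting: q_N = (436 − 953/4)/2 = 791/8, q_O = (274 − 953/4)/2 = 143/8, q_A = (243 − 953/4)/2 = 19/8.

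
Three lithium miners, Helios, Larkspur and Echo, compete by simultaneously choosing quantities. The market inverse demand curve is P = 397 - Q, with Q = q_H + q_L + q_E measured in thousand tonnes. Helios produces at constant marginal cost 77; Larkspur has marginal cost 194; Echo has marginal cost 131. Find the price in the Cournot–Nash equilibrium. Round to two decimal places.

Helios's profit: π_H = (397 - Q)q_H - (77q_H). Setting ∂π_H/∂q_H = 0: 320 - 2q_H - (q_L + q_E) = 0.
Larkspur's first-order condition: 203 - 2q_L - (q_H + q_E) = 0.
Echo's profit: π_E = (397 - Q)q_E - (131q_E). Setting ∂π_E/∂q_E = 0: 266 - 2q_E - (q_H + q_L) = 0.
Adding the 3 first-order conditions: 789 − 4Q = 0, so Q = 789/4.
Back-substituting: q_H = (320 − 789/4) = 491/4, q_L = (203 − 789/4) = 23/4, q_E = (266 − 789/4) = 275/4.
Total output Q = 789/4, so price P = 397 - 789/4 = 799/4.

199.75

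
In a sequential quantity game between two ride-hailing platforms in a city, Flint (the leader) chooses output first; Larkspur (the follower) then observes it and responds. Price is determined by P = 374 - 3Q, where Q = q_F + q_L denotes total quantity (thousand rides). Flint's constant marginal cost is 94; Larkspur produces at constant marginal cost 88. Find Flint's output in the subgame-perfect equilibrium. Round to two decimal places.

The follower Larkspur best-responds to any q_F: π_L = (374 - 3Q)q_L - 88q_L.
Setting the follower's marginal profit to zero, 286 - 3q_F - 6q_L = 0, i.e. q_L = (286 - 3q_F)/6.
Flint substitutes q_L(q_F) into its own profit: π_F = q_F(374 - 3q_F - (286 - 3q_F)/2) - 94q_F = (231 - (3/2)q_F)q_F - 94q_F.
Maximising: ∂π_F/∂q_F = 137 - 3q_F = 0, giving q_F = 137/3.
Then q_L = (286 - 3·(137/3))/6 = 149/6.

45.67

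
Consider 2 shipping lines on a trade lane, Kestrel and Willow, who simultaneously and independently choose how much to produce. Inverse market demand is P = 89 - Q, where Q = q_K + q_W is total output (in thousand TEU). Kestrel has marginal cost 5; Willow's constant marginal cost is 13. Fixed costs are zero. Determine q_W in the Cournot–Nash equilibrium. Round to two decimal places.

Kestrel's profit: π_K = (89 - Q)q_K - (5q_K). Setting ∂π_K/∂q_K = 0: 84 - 2q_K - (q_W) = 0.
Willow's profit: π_W = (89 - Q)q_W - (13q_W). Setting ∂π_W/∂q_W = 0: 76 - 2q_W - (q_K) = 0.
Rearranging gives the reaction functions q_K = (84 - q_W)/2 and q_W = (76 - q_K)/2.
Solving the pair: q_K = 92/3, q_W = 68/3.

22.67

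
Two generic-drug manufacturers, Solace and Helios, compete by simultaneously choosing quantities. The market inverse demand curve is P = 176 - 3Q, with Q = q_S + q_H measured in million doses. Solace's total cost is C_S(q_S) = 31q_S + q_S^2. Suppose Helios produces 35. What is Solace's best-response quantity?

5

With the rival's output fixed at 35, Solace's profit is π_S = (176 - 3·35 - 3q_S)q_S - (31q_S + q_S²) = (71 - 3q_S)q_S - (31q_S + q_S²).
∂π_S/∂q_S = 40 - 8q_S = 0, so q_S = 5.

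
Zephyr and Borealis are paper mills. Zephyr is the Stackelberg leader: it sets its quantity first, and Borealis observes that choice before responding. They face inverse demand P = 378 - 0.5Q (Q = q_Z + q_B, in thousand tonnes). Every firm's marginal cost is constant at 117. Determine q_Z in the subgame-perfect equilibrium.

The follower Borealis best-responds to any q_Z: π_B = (378 - 0.5Q)q_B - 117q_B.
Follower FOC: 261 - (1/2)q_Z - q_B = 0, so q_B(q_Z) = (261 - (1/2)q_Z).
The leader anticipates this reaction. Substituting into P = 378 - 0.5Q gives P = 495/2 - (1/4)q_Z, so π_Z = (495/2 - (1/4)q_Z)q_Z - 117q_Z.
Maximising: ∂π_Z/∂q_Z = 261/2 - (1/2)q_Z = 0, giving q_Z = 261.
Then q_B = (261 - (1/2)·261) = 261/2.

261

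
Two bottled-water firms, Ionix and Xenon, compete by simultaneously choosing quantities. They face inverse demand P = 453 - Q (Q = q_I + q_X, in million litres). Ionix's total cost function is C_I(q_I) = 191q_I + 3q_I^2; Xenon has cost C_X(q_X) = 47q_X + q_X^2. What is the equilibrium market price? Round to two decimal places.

Ionix's profit: π_I = (453 - Q)q_I - (191q_I + 3q_I²). Setting ∂π_I/∂q_I = 0: 262 - 8q_I - (q_X) = 0.
Xenon's first-order condition: 406 - 4q_X - (q_I) = 0.
Best responses: q_I = (262 - q_X)/8, q_X = (406 - q_I)/4.
Substituting one into the other gives q_I = 642/31 and q_X = 96.3226.
Total output Q = 117.0323, so price P = 453 - 117.0323 = 335.9677.

335.97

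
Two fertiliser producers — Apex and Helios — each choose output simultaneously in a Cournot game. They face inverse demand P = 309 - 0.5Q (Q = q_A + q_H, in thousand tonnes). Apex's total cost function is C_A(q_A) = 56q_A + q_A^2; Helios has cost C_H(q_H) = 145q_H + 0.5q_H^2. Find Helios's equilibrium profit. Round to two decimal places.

Apex's profit: π_A = (309 - 0.5Q)q_A - (56q_A + q_A²). Setting ∂π_A/∂q_A = 0: 253 - 3q_A - (1/2)(q_H) = 0.
Helios's first-order condition: 164 - 2q_H - (1/2)(q_A) = 0.
Best responses: q_A = (253 - (1/2)q_H)/3, q_H = (164 - (1/2)q_A)/2.
Solving the pair: q_A = 1696/23, q_H = 1462/23.
Price P = 309 - (1/2)·137.3043 = 240.3478.
Helios's profit: 240.3478·(1462/23) - 145·(1462/23) - (1/2)(1462/23)² = 4040.5369.

4040.54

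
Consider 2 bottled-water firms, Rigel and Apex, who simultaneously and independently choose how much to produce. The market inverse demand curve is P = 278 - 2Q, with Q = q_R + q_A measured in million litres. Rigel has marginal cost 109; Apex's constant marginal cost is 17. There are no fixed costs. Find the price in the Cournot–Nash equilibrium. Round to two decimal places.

Rigel's profit: π_R = (278 - 2Q)q_R - (109q_R). Setting ∂π_R/∂q_R = 0: 169 - 4q_R - 2(q_A) = 0.
Apex's first-order condition: 261 - 4q_A - 2(q_R) = 0.
Rearranging gives the reaction functions q_R = (169 - 2q_A)/4 and q_A = (261 - 2q_R)/4.
Substituting one into the other gives q_R = 77/6 and q_A = 353/6.
Total output Q = 215/3, so price P = 278 - 2·(215/3) = 404/3.

134.67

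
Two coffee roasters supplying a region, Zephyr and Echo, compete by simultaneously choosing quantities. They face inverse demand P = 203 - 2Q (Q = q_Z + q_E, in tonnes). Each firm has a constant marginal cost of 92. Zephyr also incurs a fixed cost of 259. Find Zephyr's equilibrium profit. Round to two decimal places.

Each firm earns π_i = (203 - 2Q)q_i - 92q_i.
Setting ∂π_i/∂q_i = 0 with rivals' quantities fixed: 111 - 4q_i - 2q_j = 0.
With identical firms every q_j equals q_i, so q_j = q_i and 111 = 6q_i, giving q_i = 37/2.
Price P = 203 - 2·37 = 129.
Zephyr's profit: (129 - 92)·(37/2) - 259 = 851/2.

425.50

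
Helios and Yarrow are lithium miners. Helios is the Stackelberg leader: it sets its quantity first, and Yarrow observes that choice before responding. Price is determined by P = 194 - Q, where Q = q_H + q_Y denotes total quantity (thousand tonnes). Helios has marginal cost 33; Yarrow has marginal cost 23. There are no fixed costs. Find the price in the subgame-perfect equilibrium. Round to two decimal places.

70.75

Solve by backward induction. Given q_H, the follower Yarrow maximises π_Y = (194 - q_H - q_Y)q_Y - 23q_Y.
Setting the follower's marginal profit to zero, 171 - q_H - 2q_Y = 0, i.e. q_Y = (171 - q_H)/2.
Helios substitutes q_Y(q_H) into its own profit: π_H = q_H(194 - q_H - (171 - q_H)/2) - 33q_H = (217/2 - (1/2)q_H)q_H - 33q_H.
The leader's first-order condition 151/2 - q_H = 0 yields q_H = 151/2.
Then q_Y = (171 - 151/2)/2 = 191/4.
Total output Q = 493/4, so price P = 194 - 493/4 = 283/4.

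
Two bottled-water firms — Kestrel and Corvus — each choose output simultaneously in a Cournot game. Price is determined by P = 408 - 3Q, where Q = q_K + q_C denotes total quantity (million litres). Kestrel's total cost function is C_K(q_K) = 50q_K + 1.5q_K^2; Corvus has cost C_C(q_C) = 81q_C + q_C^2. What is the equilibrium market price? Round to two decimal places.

Kestrel's profit: π_K = (408 - 3Q)q_K - (50q_K + (3/2)q_K²). Setting ∂π_K/∂q_K = 0: 358 - 9q_K - 3(q_C) = 0.
Corvus's profit: π_C = (408 - 3Q)q_C - (81q_C + q_C²). Setting ∂π_C/∂q_C = 0: 327 - 8q_C - 3(q_K) = 0.
Rearranging gives the reaction functions q_K = (358 - 3q_C)/9 and q_C = (327 - 3q_K)/8.
Solving the pair: q_K = 269/9, q_C = 89/3.
Total output Q = 536/9, so price P = 408 - 3·(536/9) = 688/3.

229.33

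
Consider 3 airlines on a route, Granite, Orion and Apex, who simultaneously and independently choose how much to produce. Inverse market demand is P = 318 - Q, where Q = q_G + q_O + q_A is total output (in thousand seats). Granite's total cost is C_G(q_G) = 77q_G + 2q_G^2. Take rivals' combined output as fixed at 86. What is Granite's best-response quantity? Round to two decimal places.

With rivals' combined output fixed at 86, Granite's profit is π_G = (318 - 86 - q_G)q_G - (77q_G + 2q_G²) = (232 - q_G)q_G - (77q_G + 2q_G²).
∂π_G/∂q_G = 155 - 6q_G = 0, so q_G = 155/6.

25.83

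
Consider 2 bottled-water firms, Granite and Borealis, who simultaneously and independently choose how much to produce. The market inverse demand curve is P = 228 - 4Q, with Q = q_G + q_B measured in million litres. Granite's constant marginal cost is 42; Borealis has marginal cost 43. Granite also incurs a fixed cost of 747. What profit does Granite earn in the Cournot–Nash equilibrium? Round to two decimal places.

Granite's profit: π_G = (228 - 4Q)q_G - (42q_G). Setting ∂π_G/∂q_G = 0: 186 - 8q_G - 4(q_B) = 0.
Borealis's first-order condition: 185 - 8q_B - 4(q_G) = 0.
Rearranging gives the reaction functions q_G = (186 - 4q_B)/8 and q_B = (185 - 4q_G)/8.
Solving the pair: q_G = 187/12, q_B = 46/3.
Price P = 228 - 4·(371/12) = 313/3.
Granite's profit: (313/3 - 42)·(187/12) - 747 = 224.3611.

224.36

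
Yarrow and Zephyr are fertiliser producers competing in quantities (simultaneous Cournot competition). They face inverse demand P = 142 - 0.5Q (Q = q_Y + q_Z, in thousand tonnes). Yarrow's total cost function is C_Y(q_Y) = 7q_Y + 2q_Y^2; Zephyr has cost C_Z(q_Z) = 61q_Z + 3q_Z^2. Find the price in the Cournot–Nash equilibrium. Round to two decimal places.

Yarrow's profit: π_Y = (142 - 0.5Q)q_Y - (7q_Y + 2q_Y²). Setting ∂π_Y/∂q_Y = 0: 135 - 5q_Y - (1/2)(q_Z) = 0.
Zephyr's first-order condition: 81 - 7q_Z - (1/2)(q_Y) = 0.
Rearranging gives the reaction functions q_Y = (135 - (1/2)q_Z)/5 and q_Z = (81 - (1/2)q_Y)/7.
Solving the pair: q_Y = 26.0288, q_Z = 1350/139.
Total output Q = 35.7410, so price P = 142 - (1/2)·35.7410 = 124.1295.

124.13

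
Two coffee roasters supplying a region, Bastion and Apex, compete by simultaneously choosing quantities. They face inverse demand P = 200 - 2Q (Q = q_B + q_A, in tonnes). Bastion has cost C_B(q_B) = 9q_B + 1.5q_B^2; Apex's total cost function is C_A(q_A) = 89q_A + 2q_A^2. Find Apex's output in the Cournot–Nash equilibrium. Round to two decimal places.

Bastion's profit: π_B = (200 - 2Q)q_B - (9q_B + (3/2)q_B²). Setting ∂π_B/∂q_B = 0: 191 - 7q_B - 2(q_A) = 0.
Apex's first-order condition: 111 - 8q_A - 2(q_B) = 0.
Best responses: q_B = (191 - 2q_A)/7, q_A = (111 - 2q_B)/8.
Substituting one into the other gives q_B = 653/26 and q_A = 395/52.

7.60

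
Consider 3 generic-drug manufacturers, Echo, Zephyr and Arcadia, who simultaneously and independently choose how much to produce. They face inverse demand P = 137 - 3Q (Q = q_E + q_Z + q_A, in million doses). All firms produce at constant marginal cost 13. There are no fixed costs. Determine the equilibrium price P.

44

A representative firm's profit is π_i = q_i(137 - 3Q) - 13q_i.
First-order condition (treating rivals' output as given): 124 - 6q_i - 3·Σ_{j≠i} q_j = 0.
With identical firms every q_j equals q_i, so Σ_{j≠i} q_j = 2q_i and 124 = 12q_i, giving q_i = 31/3.
Total output Q = 31, so price P = 137 - 3·31 = 44.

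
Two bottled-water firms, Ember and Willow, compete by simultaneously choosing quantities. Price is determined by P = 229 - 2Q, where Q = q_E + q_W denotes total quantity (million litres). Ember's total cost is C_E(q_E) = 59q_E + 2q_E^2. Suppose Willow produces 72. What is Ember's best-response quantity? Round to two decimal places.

3.25

With the rival's output fixed at 72, Ember's profit is π_E = (229 - 2·72 - 2q_E)q_E - (59q_E + 2q_E²) = (85 - 2q_E)q_E - (59q_E + 2q_E²).
∂π_E/∂q_E = 26 - 8q_E = 0, so q_E = 13/4.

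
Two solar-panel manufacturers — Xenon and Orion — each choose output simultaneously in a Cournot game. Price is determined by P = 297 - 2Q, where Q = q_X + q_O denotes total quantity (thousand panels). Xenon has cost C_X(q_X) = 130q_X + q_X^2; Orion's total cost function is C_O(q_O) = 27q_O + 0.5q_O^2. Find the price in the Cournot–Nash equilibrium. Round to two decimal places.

175.38

Xenon's profit: π_X = (297 - 2Q)q_X - (130q_X + q_X²). Setting ∂π_X/∂q_X = 0: 167 - 6q_X - 2(q_O) = 0.
Orion's first-order condition: 270 - 5q_O - 2(q_X) = 0.
Rearranging gives the reaction functions q_X = (167 - 2q_O)/6 and q_O = (270 - 2q_X)/5.
Substituting one into the other gives q_X = 295/26 and q_O = 643/13.
Total output Q = 1581/26, so price P = 297 - 2·(1581/26) = 175.3846.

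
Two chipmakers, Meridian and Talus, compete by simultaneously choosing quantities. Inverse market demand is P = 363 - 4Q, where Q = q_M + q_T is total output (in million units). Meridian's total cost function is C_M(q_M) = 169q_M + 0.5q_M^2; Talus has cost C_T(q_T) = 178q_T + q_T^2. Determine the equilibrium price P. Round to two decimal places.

250.08

Meridian's profit: π_M = (363 - 4Q)q_M - (169q_M + (1/2)q_M²). Setting ∂π_M/∂q_M = 0: 194 - 9q_M - 4(q_T) = 0.
Talus's profit: π_T = (363 - 4Q)q_T - (178q_T + q_T²). Setting ∂π_T/∂q_T = 0: 185 - 10q_T - 4(q_M) = 0.
So q_M = (194 - 4q_T)/9 and q_T = (185 - 4q_M)/10.
Substituting one into the other gives q_M = 600/37 and q_T = 889/74.
Total output Q = 28.2297, so price P = 363 - 4·28.2297 = 250.0811.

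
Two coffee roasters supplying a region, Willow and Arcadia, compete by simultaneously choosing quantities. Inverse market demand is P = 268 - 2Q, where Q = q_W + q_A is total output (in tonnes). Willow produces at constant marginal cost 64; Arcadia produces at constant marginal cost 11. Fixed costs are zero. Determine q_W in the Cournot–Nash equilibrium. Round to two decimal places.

25.17

Willow's profit: π_W = (268 - 2Q)q_W - (64q_W). Setting ∂π_W/∂q_W = 0: 204 - 4q_W - 2(q_A) = 0.
Arcadia's profit: π_A = (268 - 2Q)q_A - (11q_A). Setting ∂π_A/∂q_A = 0: 257 - 4q_A - 2(q_W) = 0.
So q_W = (204 - 2q_A)/4 and q_A = (257 - 2q_W)/4.
Substituting one into the other gives q_W = 151/6 and q_A = 155/3.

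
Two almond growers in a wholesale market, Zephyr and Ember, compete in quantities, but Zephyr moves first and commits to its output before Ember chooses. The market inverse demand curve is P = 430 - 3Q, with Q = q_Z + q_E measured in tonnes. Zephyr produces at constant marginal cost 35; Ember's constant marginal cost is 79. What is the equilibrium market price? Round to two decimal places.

The follower Ember best-responds to any q_Z: π_E = (430 - 3Q)q_E - 79q_E.
∂π_E/∂q_E = 351 - 3q_Z - 6q_E = 0 gives the reaction function q_E = (351 - 3q_Z)/6.
Zephyr substitutes q_E(q_Z) into its own profit: π_Z = q_Z(430 - 3q_Z - (351 - 3q_Z)/2) - 35q_Z = (509/2 - (3/2)q_Z)q_Z - 35q_Z.
Maximising: ∂π_Z/∂q_Z = 439/2 - 3q_Z = 0, giving q_Z = 439/6.
Then q_E = (351 - 3·(439/6))/6 = 263/12.
Total output Q = 1141/12, so price P = 430 - 3·(1141/12) = 579/4.

144.75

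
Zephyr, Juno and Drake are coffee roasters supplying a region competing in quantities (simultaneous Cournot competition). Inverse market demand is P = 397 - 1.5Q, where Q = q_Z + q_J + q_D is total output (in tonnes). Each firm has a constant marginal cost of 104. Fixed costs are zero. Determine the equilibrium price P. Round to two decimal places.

177.25

A representative firm's profit is π_i = q_i(397 - 1.5Q) - 104q_i.
First-order condition (treating rivals' output as given): 293 - 3q_i - (3/2)·Σ_{j≠i} q_j = 0.
By symmetry each firm produces the same amount; substituting Σ_{j≠i} q_j = 2q_i yields q_i = 293/6.
Total output Q = 293/2, so price P = 397 - (3/2)·(293/2) = 709/4.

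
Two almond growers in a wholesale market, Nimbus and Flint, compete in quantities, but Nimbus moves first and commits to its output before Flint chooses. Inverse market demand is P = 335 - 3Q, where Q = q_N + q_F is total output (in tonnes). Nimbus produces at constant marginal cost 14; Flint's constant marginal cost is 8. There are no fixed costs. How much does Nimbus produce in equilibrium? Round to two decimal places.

The follower Flint best-responds to any q_N: π_F = (335 - 3Q)q_F - 8q_F.
Setting the follower's marginal profit to zero, 327 - 3q_N - 6q_F = 0, i.e. q_F = (327 - 3q_N)/6.
Nimbus substitutes q_F(q_N) into its own profit: π_N = q_N(335 - 3q_N - (327 - 3q_N)/2) - 14q_N = (343/2 - (3/2)q_N)q_N - 14q_N.
The leader's first-order condition 315/2 - 3q_N = 0 yields q_N = 105/2.
Then q_F = (327 - 3·(105/2))/6 = 113/4.

52.50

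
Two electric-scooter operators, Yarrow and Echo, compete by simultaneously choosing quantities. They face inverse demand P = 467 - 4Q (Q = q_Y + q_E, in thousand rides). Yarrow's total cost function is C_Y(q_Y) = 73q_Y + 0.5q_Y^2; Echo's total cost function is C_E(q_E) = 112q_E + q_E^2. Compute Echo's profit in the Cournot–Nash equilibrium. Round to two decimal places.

Yarrow's profit: π_Y = (467 - 4Q)q_Y - (73q_Y + (1/2)q_Y²). Setting ∂π_Y/∂q_Y = 0: 394 - 9q_Y - 4(q_E) = 0.
Echo's profit: π_E = (467 - 4Q)q_E - (112q_E + q_E²). Setting ∂π_E/∂q_E = 0: 355 - 10q_E - 4(q_Y) = 0.
So q_Y = (394 - 4q_E)/9 and q_E = (355 - 4q_Y)/10.
Solving the pair: q_Y = 1260/37, q_E = 1619/74.
Price P = 467 - 4·55.9324 = 243.2703.
Echo's profit: 243.2703·(1619/74) - 112·(1619/74) - (1619/74)² = 2393.3172.

2393.32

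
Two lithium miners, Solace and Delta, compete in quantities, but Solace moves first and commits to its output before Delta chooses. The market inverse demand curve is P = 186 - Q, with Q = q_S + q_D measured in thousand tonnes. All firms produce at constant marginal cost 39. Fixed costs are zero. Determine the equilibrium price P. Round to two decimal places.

75.75

The follower Delta best-responds to any q_S: π_D = (186 - Q)q_D - 39q_D.
∂π_D/∂q_D = 147 - q_S - 2q_D = 0 gives the reaction function q_D = (147 - q_S)/2.
Solace substitutes q_D(q_S) into its own profit: π_S = q_S(186 - q_S - (147 - q_S)/2) - 39q_S = (225/2 - (1/2)q_S)q_S - 39q_S.
The leader's first-order condition 147/2 - q_S = 0 yields q_S = 147/2.
Then q_D = (147 - 147/2)/2 = 147/4.
Total output Q = 441/4, so price P = 186 - 441/4 = 303/4.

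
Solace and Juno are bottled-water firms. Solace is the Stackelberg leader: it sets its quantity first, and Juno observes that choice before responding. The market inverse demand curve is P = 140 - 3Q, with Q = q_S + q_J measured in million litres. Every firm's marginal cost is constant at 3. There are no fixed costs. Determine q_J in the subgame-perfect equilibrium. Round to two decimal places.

11.42

The follower Juno best-responds to any q_S: π_J = (140 - 3Q)q_J - 3q_J.
Follower FOC: 137 - 3q_S - 6q_J = 0, so q_J(q_S) = (137 - 3q_S)/6.
The leader anticipates this reaction. Substituting into P = 140 - 3Q gives P = 143/2 - (3/2)q_S, so π_S = (143/2 - (3/2)q_S)q_S - 3q_S.
Maximising: ∂π_S/∂q_S = 137/2 - 3q_S = 0, giving q_S = 137/6.
Then q_J = (137 - 3·(137/6))/6 = 137/12.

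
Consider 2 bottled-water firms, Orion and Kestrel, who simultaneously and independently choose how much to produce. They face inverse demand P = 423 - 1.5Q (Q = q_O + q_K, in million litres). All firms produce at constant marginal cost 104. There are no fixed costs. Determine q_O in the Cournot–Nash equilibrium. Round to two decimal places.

Each firm earns π_i = (423 - 1.5Q)q_i - 104q_i.
First-order condition (treating rivals' output as given): 319 - 3q_i - (3/2)q_j = 0.
By symmetry each firm produces the same amount; substituting q_j = q_i yields q_i = 319/(9/2) = 638/9.

70.89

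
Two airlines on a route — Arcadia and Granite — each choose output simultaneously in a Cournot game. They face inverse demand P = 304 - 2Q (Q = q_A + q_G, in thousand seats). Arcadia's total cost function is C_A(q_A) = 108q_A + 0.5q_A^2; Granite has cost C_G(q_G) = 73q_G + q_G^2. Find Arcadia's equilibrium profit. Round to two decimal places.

1885.34

Arcadia's profit: π_A = (304 - 2Q)q_A - (108q_A + (1/2)q_A²). Setting ∂π_A/∂q_A = 0: 196 - 5q_A - 2(q_G) = 0.
Granite's profit: π_G = (304 - 2Q)q_G - (73q_G + q_G²). Setting ∂π_G/∂q_G = 0: 231 - 6q_G - 2(q_A) = 0.
Best responses: q_A = (196 - 2q_G)/5, q_G = (231 - 2q_A)/6.
Solving the pair: q_A = 357/13, q_G = 763/26.
Price P = 304 - 2·(1477/26) = 190.3846.
Arcadia's profit: 190.3846·(357/13) - 108·(357/13) - (1/2)(357/13)² = 1885.3402.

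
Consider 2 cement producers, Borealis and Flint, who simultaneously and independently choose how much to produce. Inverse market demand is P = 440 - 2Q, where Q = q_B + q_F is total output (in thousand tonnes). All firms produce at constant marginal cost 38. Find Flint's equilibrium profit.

A representative firm's profit is π_i = q_i(440 - 2Q) - 38q_i.
Setting ∂π_i/∂q_i = 0 with rivals' quantities fixed: 402 - 4q_i - 2q_j = 0.
With identical firms every q_j equals q_i, so q_j = q_i and 402 = 6q_i, giving q_i = 67.
Price P = 440 - 2·134 = 172.
Flint's profit: (172 - 38)·67 = 8978.

8978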